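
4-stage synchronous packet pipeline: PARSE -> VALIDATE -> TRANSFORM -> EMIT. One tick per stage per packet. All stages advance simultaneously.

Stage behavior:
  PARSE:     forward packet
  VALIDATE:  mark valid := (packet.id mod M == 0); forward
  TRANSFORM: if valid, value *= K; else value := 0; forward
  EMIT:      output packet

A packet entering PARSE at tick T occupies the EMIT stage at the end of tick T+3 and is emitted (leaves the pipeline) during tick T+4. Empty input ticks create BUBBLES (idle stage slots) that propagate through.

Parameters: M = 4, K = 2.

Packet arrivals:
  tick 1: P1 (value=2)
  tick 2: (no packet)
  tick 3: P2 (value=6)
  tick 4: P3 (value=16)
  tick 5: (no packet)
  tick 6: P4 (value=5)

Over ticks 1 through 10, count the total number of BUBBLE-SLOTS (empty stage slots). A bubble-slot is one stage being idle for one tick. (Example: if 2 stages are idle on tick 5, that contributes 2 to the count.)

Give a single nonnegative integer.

Tick 1: [PARSE:P1(v=2,ok=F), VALIDATE:-, TRANSFORM:-, EMIT:-] out:-; bubbles=3
Tick 2: [PARSE:-, VALIDATE:P1(v=2,ok=F), TRANSFORM:-, EMIT:-] out:-; bubbles=3
Tick 3: [PARSE:P2(v=6,ok=F), VALIDATE:-, TRANSFORM:P1(v=0,ok=F), EMIT:-] out:-; bubbles=2
Tick 4: [PARSE:P3(v=16,ok=F), VALIDATE:P2(v=6,ok=F), TRANSFORM:-, EMIT:P1(v=0,ok=F)] out:-; bubbles=1
Tick 5: [PARSE:-, VALIDATE:P3(v=16,ok=F), TRANSFORM:P2(v=0,ok=F), EMIT:-] out:P1(v=0); bubbles=2
Tick 6: [PARSE:P4(v=5,ok=F), VALIDATE:-, TRANSFORM:P3(v=0,ok=F), EMIT:P2(v=0,ok=F)] out:-; bubbles=1
Tick 7: [PARSE:-, VALIDATE:P4(v=5,ok=T), TRANSFORM:-, EMIT:P3(v=0,ok=F)] out:P2(v=0); bubbles=2
Tick 8: [PARSE:-, VALIDATE:-, TRANSFORM:P4(v=10,ok=T), EMIT:-] out:P3(v=0); bubbles=3
Tick 9: [PARSE:-, VALIDATE:-, TRANSFORM:-, EMIT:P4(v=10,ok=T)] out:-; bubbles=3
Tick 10: [PARSE:-, VALIDATE:-, TRANSFORM:-, EMIT:-] out:P4(v=10); bubbles=4
Total bubble-slots: 24

Answer: 24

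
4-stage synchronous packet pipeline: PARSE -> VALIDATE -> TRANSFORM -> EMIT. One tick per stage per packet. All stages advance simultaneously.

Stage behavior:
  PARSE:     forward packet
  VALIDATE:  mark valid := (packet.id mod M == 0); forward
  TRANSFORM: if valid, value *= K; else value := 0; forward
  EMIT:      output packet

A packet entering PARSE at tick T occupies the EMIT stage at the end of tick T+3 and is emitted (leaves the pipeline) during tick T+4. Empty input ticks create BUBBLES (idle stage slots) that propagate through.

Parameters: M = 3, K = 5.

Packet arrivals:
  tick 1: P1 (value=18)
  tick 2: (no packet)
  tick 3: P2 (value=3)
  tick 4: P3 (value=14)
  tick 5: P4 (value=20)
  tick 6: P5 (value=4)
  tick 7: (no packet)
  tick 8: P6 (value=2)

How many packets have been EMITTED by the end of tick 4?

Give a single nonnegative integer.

Answer: 0

Derivation:
Tick 1: [PARSE:P1(v=18,ok=F), VALIDATE:-, TRANSFORM:-, EMIT:-] out:-; in:P1
Tick 2: [PARSE:-, VALIDATE:P1(v=18,ok=F), TRANSFORM:-, EMIT:-] out:-; in:-
Tick 3: [PARSE:P2(v=3,ok=F), VALIDATE:-, TRANSFORM:P1(v=0,ok=F), EMIT:-] out:-; in:P2
Tick 4: [PARSE:P3(v=14,ok=F), VALIDATE:P2(v=3,ok=F), TRANSFORM:-, EMIT:P1(v=0,ok=F)] out:-; in:P3
Emitted by tick 4: []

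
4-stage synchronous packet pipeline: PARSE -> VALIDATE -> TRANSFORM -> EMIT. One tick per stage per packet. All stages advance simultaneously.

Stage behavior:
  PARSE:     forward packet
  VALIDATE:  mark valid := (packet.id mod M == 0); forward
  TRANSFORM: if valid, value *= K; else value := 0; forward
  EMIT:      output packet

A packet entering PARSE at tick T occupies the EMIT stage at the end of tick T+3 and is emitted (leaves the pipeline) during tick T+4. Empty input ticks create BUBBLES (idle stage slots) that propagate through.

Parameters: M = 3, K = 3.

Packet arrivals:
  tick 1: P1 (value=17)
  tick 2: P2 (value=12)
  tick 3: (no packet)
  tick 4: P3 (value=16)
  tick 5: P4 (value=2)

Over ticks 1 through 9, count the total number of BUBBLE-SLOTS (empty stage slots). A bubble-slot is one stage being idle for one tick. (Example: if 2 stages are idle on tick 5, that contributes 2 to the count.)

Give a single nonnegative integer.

Tick 1: [PARSE:P1(v=17,ok=F), VALIDATE:-, TRANSFORM:-, EMIT:-] out:-; bubbles=3
Tick 2: [PARSE:P2(v=12,ok=F), VALIDATE:P1(v=17,ok=F), TRANSFORM:-, EMIT:-] out:-; bubbles=2
Tick 3: [PARSE:-, VALIDATE:P2(v=12,ok=F), TRANSFORM:P1(v=0,ok=F), EMIT:-] out:-; bubbles=2
Tick 4: [PARSE:P3(v=16,ok=F), VALIDATE:-, TRANSFORM:P2(v=0,ok=F), EMIT:P1(v=0,ok=F)] out:-; bubbles=1
Tick 5: [PARSE:P4(v=2,ok=F), VALIDATE:P3(v=16,ok=T), TRANSFORM:-, EMIT:P2(v=0,ok=F)] out:P1(v=0); bubbles=1
Tick 6: [PARSE:-, VALIDATE:P4(v=2,ok=F), TRANSFORM:P3(v=48,ok=T), EMIT:-] out:P2(v=0); bubbles=2
Tick 7: [PARSE:-, VALIDATE:-, TRANSFORM:P4(v=0,ok=F), EMIT:P3(v=48,ok=T)] out:-; bubbles=2
Tick 8: [PARSE:-, VALIDATE:-, TRANSFORM:-, EMIT:P4(v=0,ok=F)] out:P3(v=48); bubbles=3
Tick 9: [PARSE:-, VALIDATE:-, TRANSFORM:-, EMIT:-] out:P4(v=0); bubbles=4
Total bubble-slots: 20

Answer: 20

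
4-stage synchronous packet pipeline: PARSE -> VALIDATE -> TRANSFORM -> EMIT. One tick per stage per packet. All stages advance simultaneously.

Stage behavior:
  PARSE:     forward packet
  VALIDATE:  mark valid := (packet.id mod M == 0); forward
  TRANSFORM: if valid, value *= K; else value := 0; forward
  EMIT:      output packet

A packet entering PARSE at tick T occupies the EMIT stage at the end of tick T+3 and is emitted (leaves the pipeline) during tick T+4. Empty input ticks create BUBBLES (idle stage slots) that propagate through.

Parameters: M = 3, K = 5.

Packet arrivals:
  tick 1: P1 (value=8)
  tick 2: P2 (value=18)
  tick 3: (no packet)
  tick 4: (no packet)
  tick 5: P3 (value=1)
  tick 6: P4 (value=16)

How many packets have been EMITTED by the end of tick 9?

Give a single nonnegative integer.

Answer: 3

Derivation:
Tick 1: [PARSE:P1(v=8,ok=F), VALIDATE:-, TRANSFORM:-, EMIT:-] out:-; in:P1
Tick 2: [PARSE:P2(v=18,ok=F), VALIDATE:P1(v=8,ok=F), TRANSFORM:-, EMIT:-] out:-; in:P2
Tick 3: [PARSE:-, VALIDATE:P2(v=18,ok=F), TRANSFORM:P1(v=0,ok=F), EMIT:-] out:-; in:-
Tick 4: [PARSE:-, VALIDATE:-, TRANSFORM:P2(v=0,ok=F), EMIT:P1(v=0,ok=F)] out:-; in:-
Tick 5: [PARSE:P3(v=1,ok=F), VALIDATE:-, TRANSFORM:-, EMIT:P2(v=0,ok=F)] out:P1(v=0); in:P3
Tick 6: [PARSE:P4(v=16,ok=F), VALIDATE:P3(v=1,ok=T), TRANSFORM:-, EMIT:-] out:P2(v=0); in:P4
Tick 7: [PARSE:-, VALIDATE:P4(v=16,ok=F), TRANSFORM:P3(v=5,ok=T), EMIT:-] out:-; in:-
Tick 8: [PARSE:-, VALIDATE:-, TRANSFORM:P4(v=0,ok=F), EMIT:P3(v=5,ok=T)] out:-; in:-
Tick 9: [PARSE:-, VALIDATE:-, TRANSFORM:-, EMIT:P4(v=0,ok=F)] out:P3(v=5); in:-
Emitted by tick 9: ['P1', 'P2', 'P3']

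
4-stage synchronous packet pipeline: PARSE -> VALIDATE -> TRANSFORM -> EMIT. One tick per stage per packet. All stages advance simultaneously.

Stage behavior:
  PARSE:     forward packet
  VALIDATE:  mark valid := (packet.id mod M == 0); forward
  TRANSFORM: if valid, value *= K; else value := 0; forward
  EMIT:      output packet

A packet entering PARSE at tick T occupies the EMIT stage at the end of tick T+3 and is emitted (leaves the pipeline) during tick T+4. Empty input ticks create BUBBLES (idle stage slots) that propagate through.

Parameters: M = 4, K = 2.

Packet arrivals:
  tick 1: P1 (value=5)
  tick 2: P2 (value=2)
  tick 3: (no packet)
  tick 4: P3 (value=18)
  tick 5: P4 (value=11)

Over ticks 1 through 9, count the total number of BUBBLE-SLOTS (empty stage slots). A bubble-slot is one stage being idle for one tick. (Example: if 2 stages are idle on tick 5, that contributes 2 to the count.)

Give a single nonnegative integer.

Tick 1: [PARSE:P1(v=5,ok=F), VALIDATE:-, TRANSFORM:-, EMIT:-] out:-; bubbles=3
Tick 2: [PARSE:P2(v=2,ok=F), VALIDATE:P1(v=5,ok=F), TRANSFORM:-, EMIT:-] out:-; bubbles=2
Tick 3: [PARSE:-, VALIDATE:P2(v=2,ok=F), TRANSFORM:P1(v=0,ok=F), EMIT:-] out:-; bubbles=2
Tick 4: [PARSE:P3(v=18,ok=F), VALIDATE:-, TRANSFORM:P2(v=0,ok=F), EMIT:P1(v=0,ok=F)] out:-; bubbles=1
Tick 5: [PARSE:P4(v=11,ok=F), VALIDATE:P3(v=18,ok=F), TRANSFORM:-, EMIT:P2(v=0,ok=F)] out:P1(v=0); bubbles=1
Tick 6: [PARSE:-, VALIDATE:P4(v=11,ok=T), TRANSFORM:P3(v=0,ok=F), EMIT:-] out:P2(v=0); bubbles=2
Tick 7: [PARSE:-, VALIDATE:-, TRANSFORM:P4(v=22,ok=T), EMIT:P3(v=0,ok=F)] out:-; bubbles=2
Tick 8: [PARSE:-, VALIDATE:-, TRANSFORM:-, EMIT:P4(v=22,ok=T)] out:P3(v=0); bubbles=3
Tick 9: [PARSE:-, VALIDATE:-, TRANSFORM:-, EMIT:-] out:P4(v=22); bubbles=4
Total bubble-slots: 20

Answer: 20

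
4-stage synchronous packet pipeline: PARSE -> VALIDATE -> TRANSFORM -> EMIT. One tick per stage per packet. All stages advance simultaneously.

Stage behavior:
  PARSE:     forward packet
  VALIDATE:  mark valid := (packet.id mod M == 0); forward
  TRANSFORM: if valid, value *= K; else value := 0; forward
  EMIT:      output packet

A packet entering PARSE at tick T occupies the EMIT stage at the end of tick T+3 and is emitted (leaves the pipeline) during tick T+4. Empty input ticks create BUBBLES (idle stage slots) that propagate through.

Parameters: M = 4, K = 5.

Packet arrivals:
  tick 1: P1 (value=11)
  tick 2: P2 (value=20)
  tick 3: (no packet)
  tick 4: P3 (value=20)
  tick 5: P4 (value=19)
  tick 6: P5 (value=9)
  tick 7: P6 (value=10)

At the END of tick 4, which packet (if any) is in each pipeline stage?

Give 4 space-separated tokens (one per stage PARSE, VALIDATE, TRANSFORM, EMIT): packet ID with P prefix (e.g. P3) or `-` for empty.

Tick 1: [PARSE:P1(v=11,ok=F), VALIDATE:-, TRANSFORM:-, EMIT:-] out:-; in:P1
Tick 2: [PARSE:P2(v=20,ok=F), VALIDATE:P1(v=11,ok=F), TRANSFORM:-, EMIT:-] out:-; in:P2
Tick 3: [PARSE:-, VALIDATE:P2(v=20,ok=F), TRANSFORM:P1(v=0,ok=F), EMIT:-] out:-; in:-
Tick 4: [PARSE:P3(v=20,ok=F), VALIDATE:-, TRANSFORM:P2(v=0,ok=F), EMIT:P1(v=0,ok=F)] out:-; in:P3
At end of tick 4: ['P3', '-', 'P2', 'P1']

Answer: P3 - P2 P1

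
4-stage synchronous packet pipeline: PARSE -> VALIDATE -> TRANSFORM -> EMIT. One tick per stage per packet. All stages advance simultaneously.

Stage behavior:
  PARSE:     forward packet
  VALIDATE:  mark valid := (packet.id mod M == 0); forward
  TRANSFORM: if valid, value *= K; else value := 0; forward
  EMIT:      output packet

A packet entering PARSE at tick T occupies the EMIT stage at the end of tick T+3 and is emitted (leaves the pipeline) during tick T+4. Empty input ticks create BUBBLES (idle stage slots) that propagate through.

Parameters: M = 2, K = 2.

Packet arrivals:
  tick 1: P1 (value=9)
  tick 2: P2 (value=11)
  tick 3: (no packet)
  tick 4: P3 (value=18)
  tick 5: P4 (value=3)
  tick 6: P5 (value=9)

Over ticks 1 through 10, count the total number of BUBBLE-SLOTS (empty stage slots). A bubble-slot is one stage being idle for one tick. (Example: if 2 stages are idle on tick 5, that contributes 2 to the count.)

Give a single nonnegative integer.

Answer: 20

Derivation:
Tick 1: [PARSE:P1(v=9,ok=F), VALIDATE:-, TRANSFORM:-, EMIT:-] out:-; bubbles=3
Tick 2: [PARSE:P2(v=11,ok=F), VALIDATE:P1(v=9,ok=F), TRANSFORM:-, EMIT:-] out:-; bubbles=2
Tick 3: [PARSE:-, VALIDATE:P2(v=11,ok=T), TRANSFORM:P1(v=0,ok=F), EMIT:-] out:-; bubbles=2
Tick 4: [PARSE:P3(v=18,ok=F), VALIDATE:-, TRANSFORM:P2(v=22,ok=T), EMIT:P1(v=0,ok=F)] out:-; bubbles=1
Tick 5: [PARSE:P4(v=3,ok=F), VALIDATE:P3(v=18,ok=F), TRANSFORM:-, EMIT:P2(v=22,ok=T)] out:P1(v=0); bubbles=1
Tick 6: [PARSE:P5(v=9,ok=F), VALIDATE:P4(v=3,ok=T), TRANSFORM:P3(v=0,ok=F), EMIT:-] out:P2(v=22); bubbles=1
Tick 7: [PARSE:-, VALIDATE:P5(v=9,ok=F), TRANSFORM:P4(v=6,ok=T), EMIT:P3(v=0,ok=F)] out:-; bubbles=1
Tick 8: [PARSE:-, VALIDATE:-, TRANSFORM:P5(v=0,ok=F), EMIT:P4(v=6,ok=T)] out:P3(v=0); bubbles=2
Tick 9: [PARSE:-, VALIDATE:-, TRANSFORM:-, EMIT:P5(v=0,ok=F)] out:P4(v=6); bubbles=3
Tick 10: [PARSE:-, VALIDATE:-, TRANSFORM:-, EMIT:-] out:P5(v=0); bubbles=4
Total bubble-slots: 20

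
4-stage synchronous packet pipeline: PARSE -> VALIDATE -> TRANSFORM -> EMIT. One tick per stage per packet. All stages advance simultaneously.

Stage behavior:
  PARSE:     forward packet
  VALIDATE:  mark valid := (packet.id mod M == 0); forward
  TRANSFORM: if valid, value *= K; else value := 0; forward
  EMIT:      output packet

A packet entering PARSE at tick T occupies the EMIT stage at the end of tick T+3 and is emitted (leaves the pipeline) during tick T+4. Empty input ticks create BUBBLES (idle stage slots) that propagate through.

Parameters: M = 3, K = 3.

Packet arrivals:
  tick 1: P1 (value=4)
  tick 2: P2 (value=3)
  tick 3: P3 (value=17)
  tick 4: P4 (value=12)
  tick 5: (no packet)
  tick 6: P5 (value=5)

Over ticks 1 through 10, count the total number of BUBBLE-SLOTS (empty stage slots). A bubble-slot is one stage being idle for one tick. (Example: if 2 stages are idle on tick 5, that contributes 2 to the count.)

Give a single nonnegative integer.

Tick 1: [PARSE:P1(v=4,ok=F), VALIDATE:-, TRANSFORM:-, EMIT:-] out:-; bubbles=3
Tick 2: [PARSE:P2(v=3,ok=F), VALIDATE:P1(v=4,ok=F), TRANSFORM:-, EMIT:-] out:-; bubbles=2
Tick 3: [PARSE:P3(v=17,ok=F), VALIDATE:P2(v=3,ok=F), TRANSFORM:P1(v=0,ok=F), EMIT:-] out:-; bubbles=1
Tick 4: [PARSE:P4(v=12,ok=F), VALIDATE:P3(v=17,ok=T), TRANSFORM:P2(v=0,ok=F), EMIT:P1(v=0,ok=F)] out:-; bubbles=0
Tick 5: [PARSE:-, VALIDATE:P4(v=12,ok=F), TRANSFORM:P3(v=51,ok=T), EMIT:P2(v=0,ok=F)] out:P1(v=0); bubbles=1
Tick 6: [PARSE:P5(v=5,ok=F), VALIDATE:-, TRANSFORM:P4(v=0,ok=F), EMIT:P3(v=51,ok=T)] out:P2(v=0); bubbles=1
Tick 7: [PARSE:-, VALIDATE:P5(v=5,ok=F), TRANSFORM:-, EMIT:P4(v=0,ok=F)] out:P3(v=51); bubbles=2
Tick 8: [PARSE:-, VALIDATE:-, TRANSFORM:P5(v=0,ok=F), EMIT:-] out:P4(v=0); bubbles=3
Tick 9: [PARSE:-, VALIDATE:-, TRANSFORM:-, EMIT:P5(v=0,ok=F)] out:-; bubbles=3
Tick 10: [PARSE:-, VALIDATE:-, TRANSFORM:-, EMIT:-] out:P5(v=0); bubbles=4
Total bubble-slots: 20

Answer: 20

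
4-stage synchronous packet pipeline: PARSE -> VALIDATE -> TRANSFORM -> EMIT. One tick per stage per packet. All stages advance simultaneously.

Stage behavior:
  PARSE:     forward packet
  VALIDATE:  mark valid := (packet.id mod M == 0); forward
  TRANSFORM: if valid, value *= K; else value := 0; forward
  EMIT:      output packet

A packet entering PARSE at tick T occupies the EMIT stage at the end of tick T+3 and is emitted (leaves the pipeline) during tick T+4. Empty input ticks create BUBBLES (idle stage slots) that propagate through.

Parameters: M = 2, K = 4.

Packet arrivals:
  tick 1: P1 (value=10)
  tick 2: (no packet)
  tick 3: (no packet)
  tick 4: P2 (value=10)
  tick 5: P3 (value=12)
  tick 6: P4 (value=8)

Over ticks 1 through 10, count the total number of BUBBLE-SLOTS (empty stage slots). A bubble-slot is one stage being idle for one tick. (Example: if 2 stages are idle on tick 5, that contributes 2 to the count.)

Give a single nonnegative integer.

Answer: 24

Derivation:
Tick 1: [PARSE:P1(v=10,ok=F), VALIDATE:-, TRANSFORM:-, EMIT:-] out:-; bubbles=3
Tick 2: [PARSE:-, VALIDATE:P1(v=10,ok=F), TRANSFORM:-, EMIT:-] out:-; bubbles=3
Tick 3: [PARSE:-, VALIDATE:-, TRANSFORM:P1(v=0,ok=F), EMIT:-] out:-; bubbles=3
Tick 4: [PARSE:P2(v=10,ok=F), VALIDATE:-, TRANSFORM:-, EMIT:P1(v=0,ok=F)] out:-; bubbles=2
Tick 5: [PARSE:P3(v=12,ok=F), VALIDATE:P2(v=10,ok=T), TRANSFORM:-, EMIT:-] out:P1(v=0); bubbles=2
Tick 6: [PARSE:P4(v=8,ok=F), VALIDATE:P3(v=12,ok=F), TRANSFORM:P2(v=40,ok=T), EMIT:-] out:-; bubbles=1
Tick 7: [PARSE:-, VALIDATE:P4(v=8,ok=T), TRANSFORM:P3(v=0,ok=F), EMIT:P2(v=40,ok=T)] out:-; bubbles=1
Tick 8: [PARSE:-, VALIDATE:-, TRANSFORM:P4(v=32,ok=T), EMIT:P3(v=0,ok=F)] out:P2(v=40); bubbles=2
Tick 9: [PARSE:-, VALIDATE:-, TRANSFORM:-, EMIT:P4(v=32,ok=T)] out:P3(v=0); bubbles=3
Tick 10: [PARSE:-, VALIDATE:-, TRANSFORM:-, EMIT:-] out:P4(v=32); bubbles=4
Total bubble-slots: 24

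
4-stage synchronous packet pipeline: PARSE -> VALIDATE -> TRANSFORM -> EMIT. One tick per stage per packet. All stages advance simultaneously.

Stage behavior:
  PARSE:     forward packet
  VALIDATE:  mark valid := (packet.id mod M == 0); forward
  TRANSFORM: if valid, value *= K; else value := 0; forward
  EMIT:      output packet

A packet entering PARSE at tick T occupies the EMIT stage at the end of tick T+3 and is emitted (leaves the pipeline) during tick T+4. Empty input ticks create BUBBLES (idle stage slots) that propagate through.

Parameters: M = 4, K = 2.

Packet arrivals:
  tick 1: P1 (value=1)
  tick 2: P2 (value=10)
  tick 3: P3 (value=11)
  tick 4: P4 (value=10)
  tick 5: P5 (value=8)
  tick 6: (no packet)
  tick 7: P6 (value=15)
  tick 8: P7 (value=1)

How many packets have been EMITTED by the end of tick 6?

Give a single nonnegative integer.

Tick 1: [PARSE:P1(v=1,ok=F), VALIDATE:-, TRANSFORM:-, EMIT:-] out:-; in:P1
Tick 2: [PARSE:P2(v=10,ok=F), VALIDATE:P1(v=1,ok=F), TRANSFORM:-, EMIT:-] out:-; in:P2
Tick 3: [PARSE:P3(v=11,ok=F), VALIDATE:P2(v=10,ok=F), TRANSFORM:P1(v=0,ok=F), EMIT:-] out:-; in:P3
Tick 4: [PARSE:P4(v=10,ok=F), VALIDATE:P3(v=11,ok=F), TRANSFORM:P2(v=0,ok=F), EMIT:P1(v=0,ok=F)] out:-; in:P4
Tick 5: [PARSE:P5(v=8,ok=F), VALIDATE:P4(v=10,ok=T), TRANSFORM:P3(v=0,ok=F), EMIT:P2(v=0,ok=F)] out:P1(v=0); in:P5
Tick 6: [PARSE:-, VALIDATE:P5(v=8,ok=F), TRANSFORM:P4(v=20,ok=T), EMIT:P3(v=0,ok=F)] out:P2(v=0); in:-
Emitted by tick 6: ['P1', 'P2']

Answer: 2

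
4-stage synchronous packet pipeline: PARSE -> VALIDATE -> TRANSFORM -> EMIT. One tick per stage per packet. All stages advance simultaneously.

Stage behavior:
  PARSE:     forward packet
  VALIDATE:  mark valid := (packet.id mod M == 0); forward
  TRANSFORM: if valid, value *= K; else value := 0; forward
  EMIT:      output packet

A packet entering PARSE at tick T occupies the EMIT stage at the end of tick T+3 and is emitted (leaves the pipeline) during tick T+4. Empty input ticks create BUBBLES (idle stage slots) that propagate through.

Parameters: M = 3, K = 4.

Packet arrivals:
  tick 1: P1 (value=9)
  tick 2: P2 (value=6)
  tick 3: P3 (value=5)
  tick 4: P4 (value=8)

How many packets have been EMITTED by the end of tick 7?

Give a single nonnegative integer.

Tick 1: [PARSE:P1(v=9,ok=F), VALIDATE:-, TRANSFORM:-, EMIT:-] out:-; in:P1
Tick 2: [PARSE:P2(v=6,ok=F), VALIDATE:P1(v=9,ok=F), TRANSFORM:-, EMIT:-] out:-; in:P2
Tick 3: [PARSE:P3(v=5,ok=F), VALIDATE:P2(v=6,ok=F), TRANSFORM:P1(v=0,ok=F), EMIT:-] out:-; in:P3
Tick 4: [PARSE:P4(v=8,ok=F), VALIDATE:P3(v=5,ok=T), TRANSFORM:P2(v=0,ok=F), EMIT:P1(v=0,ok=F)] out:-; in:P4
Tick 5: [PARSE:-, VALIDATE:P4(v=8,ok=F), TRANSFORM:P3(v=20,ok=T), EMIT:P2(v=0,ok=F)] out:P1(v=0); in:-
Tick 6: [PARSE:-, VALIDATE:-, TRANSFORM:P4(v=0,ok=F), EMIT:P3(v=20,ok=T)] out:P2(v=0); in:-
Tick 7: [PARSE:-, VALIDATE:-, TRANSFORM:-, EMIT:P4(v=0,ok=F)] out:P3(v=20); in:-
Emitted by tick 7: ['P1', 'P2', 'P3']

Answer: 3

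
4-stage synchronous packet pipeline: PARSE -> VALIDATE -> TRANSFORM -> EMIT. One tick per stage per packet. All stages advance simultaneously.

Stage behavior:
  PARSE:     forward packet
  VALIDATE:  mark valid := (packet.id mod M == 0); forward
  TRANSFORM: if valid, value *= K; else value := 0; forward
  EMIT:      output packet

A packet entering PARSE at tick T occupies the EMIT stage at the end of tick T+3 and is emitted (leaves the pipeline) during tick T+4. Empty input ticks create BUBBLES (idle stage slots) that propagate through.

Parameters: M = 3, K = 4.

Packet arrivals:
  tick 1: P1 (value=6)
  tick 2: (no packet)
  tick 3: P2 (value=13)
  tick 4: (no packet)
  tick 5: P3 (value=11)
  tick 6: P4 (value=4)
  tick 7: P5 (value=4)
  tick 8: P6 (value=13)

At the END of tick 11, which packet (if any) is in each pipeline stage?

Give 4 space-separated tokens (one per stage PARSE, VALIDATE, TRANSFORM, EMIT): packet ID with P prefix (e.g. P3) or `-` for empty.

Answer: - - - P6

Derivation:
Tick 1: [PARSE:P1(v=6,ok=F), VALIDATE:-, TRANSFORM:-, EMIT:-] out:-; in:P1
Tick 2: [PARSE:-, VALIDATE:P1(v=6,ok=F), TRANSFORM:-, EMIT:-] out:-; in:-
Tick 3: [PARSE:P2(v=13,ok=F), VALIDATE:-, TRANSFORM:P1(v=0,ok=F), EMIT:-] out:-; in:P2
Tick 4: [PARSE:-, VALIDATE:P2(v=13,ok=F), TRANSFORM:-, EMIT:P1(v=0,ok=F)] out:-; in:-
Tick 5: [PARSE:P3(v=11,ok=F), VALIDATE:-, TRANSFORM:P2(v=0,ok=F), EMIT:-] out:P1(v=0); in:P3
Tick 6: [PARSE:P4(v=4,ok=F), VALIDATE:P3(v=11,ok=T), TRANSFORM:-, EMIT:P2(v=0,ok=F)] out:-; in:P4
Tick 7: [PARSE:P5(v=4,ok=F), VALIDATE:P4(v=4,ok=F), TRANSFORM:P3(v=44,ok=T), EMIT:-] out:P2(v=0); in:P5
Tick 8: [PARSE:P6(v=13,ok=F), VALIDATE:P5(v=4,ok=F), TRANSFORM:P4(v=0,ok=F), EMIT:P3(v=44,ok=T)] out:-; in:P6
Tick 9: [PARSE:-, VALIDATE:P6(v=13,ok=T), TRANSFORM:P5(v=0,ok=F), EMIT:P4(v=0,ok=F)] out:P3(v=44); in:-
Tick 10: [PARSE:-, VALIDATE:-, TRANSFORM:P6(v=52,ok=T), EMIT:P5(v=0,ok=F)] out:P4(v=0); in:-
Tick 11: [PARSE:-, VALIDATE:-, TRANSFORM:-, EMIT:P6(v=52,ok=T)] out:P5(v=0); in:-
At end of tick 11: ['-', '-', '-', 'P6']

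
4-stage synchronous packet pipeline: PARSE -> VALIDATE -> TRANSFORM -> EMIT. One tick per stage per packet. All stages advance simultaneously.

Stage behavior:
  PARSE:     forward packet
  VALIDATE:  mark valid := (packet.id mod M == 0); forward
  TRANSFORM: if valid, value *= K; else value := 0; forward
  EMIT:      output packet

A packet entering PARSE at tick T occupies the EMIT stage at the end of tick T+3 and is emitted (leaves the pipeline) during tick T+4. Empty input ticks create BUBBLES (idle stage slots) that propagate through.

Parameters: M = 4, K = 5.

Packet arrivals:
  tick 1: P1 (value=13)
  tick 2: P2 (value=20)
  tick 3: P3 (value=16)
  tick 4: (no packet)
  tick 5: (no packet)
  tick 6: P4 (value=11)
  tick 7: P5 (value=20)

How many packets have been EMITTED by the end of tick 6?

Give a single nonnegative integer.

Tick 1: [PARSE:P1(v=13,ok=F), VALIDATE:-, TRANSFORM:-, EMIT:-] out:-; in:P1
Tick 2: [PARSE:P2(v=20,ok=F), VALIDATE:P1(v=13,ok=F), TRANSFORM:-, EMIT:-] out:-; in:P2
Tick 3: [PARSE:P3(v=16,ok=F), VALIDATE:P2(v=20,ok=F), TRANSFORM:P1(v=0,ok=F), EMIT:-] out:-; in:P3
Tick 4: [PARSE:-, VALIDATE:P3(v=16,ok=F), TRANSFORM:P2(v=0,ok=F), EMIT:P1(v=0,ok=F)] out:-; in:-
Tick 5: [PARSE:-, VALIDATE:-, TRANSFORM:P3(v=0,ok=F), EMIT:P2(v=0,ok=F)] out:P1(v=0); in:-
Tick 6: [PARSE:P4(v=11,ok=F), VALIDATE:-, TRANSFORM:-, EMIT:P3(v=0,ok=F)] out:P2(v=0); in:P4
Emitted by tick 6: ['P1', 'P2']

Answer: 2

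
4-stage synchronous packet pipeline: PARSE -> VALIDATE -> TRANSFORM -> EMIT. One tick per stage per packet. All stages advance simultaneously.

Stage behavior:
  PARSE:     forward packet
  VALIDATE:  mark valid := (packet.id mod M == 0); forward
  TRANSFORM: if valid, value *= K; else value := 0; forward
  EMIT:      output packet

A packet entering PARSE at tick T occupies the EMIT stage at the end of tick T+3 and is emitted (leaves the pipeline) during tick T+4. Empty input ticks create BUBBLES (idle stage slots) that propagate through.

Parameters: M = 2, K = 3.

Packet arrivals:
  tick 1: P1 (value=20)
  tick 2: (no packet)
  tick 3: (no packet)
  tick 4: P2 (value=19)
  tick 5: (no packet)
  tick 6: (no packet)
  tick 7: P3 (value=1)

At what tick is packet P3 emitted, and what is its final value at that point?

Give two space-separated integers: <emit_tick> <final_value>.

Tick 1: [PARSE:P1(v=20,ok=F), VALIDATE:-, TRANSFORM:-, EMIT:-] out:-; in:P1
Tick 2: [PARSE:-, VALIDATE:P1(v=20,ok=F), TRANSFORM:-, EMIT:-] out:-; in:-
Tick 3: [PARSE:-, VALIDATE:-, TRANSFORM:P1(v=0,ok=F), EMIT:-] out:-; in:-
Tick 4: [PARSE:P2(v=19,ok=F), VALIDATE:-, TRANSFORM:-, EMIT:P1(v=0,ok=F)] out:-; in:P2
Tick 5: [PARSE:-, VALIDATE:P2(v=19,ok=T), TRANSFORM:-, EMIT:-] out:P1(v=0); in:-
Tick 6: [PARSE:-, VALIDATE:-, TRANSFORM:P2(v=57,ok=T), EMIT:-] out:-; in:-
Tick 7: [PARSE:P3(v=1,ok=F), VALIDATE:-, TRANSFORM:-, EMIT:P2(v=57,ok=T)] out:-; in:P3
Tick 8: [PARSE:-, VALIDATE:P3(v=1,ok=F), TRANSFORM:-, EMIT:-] out:P2(v=57); in:-
Tick 9: [PARSE:-, VALIDATE:-, TRANSFORM:P3(v=0,ok=F), EMIT:-] out:-; in:-
Tick 10: [PARSE:-, VALIDATE:-, TRANSFORM:-, EMIT:P3(v=0,ok=F)] out:-; in:-
Tick 11: [PARSE:-, VALIDATE:-, TRANSFORM:-, EMIT:-] out:P3(v=0); in:-
P3: arrives tick 7, valid=False (id=3, id%2=1), emit tick 11, final value 0

Answer: 11 0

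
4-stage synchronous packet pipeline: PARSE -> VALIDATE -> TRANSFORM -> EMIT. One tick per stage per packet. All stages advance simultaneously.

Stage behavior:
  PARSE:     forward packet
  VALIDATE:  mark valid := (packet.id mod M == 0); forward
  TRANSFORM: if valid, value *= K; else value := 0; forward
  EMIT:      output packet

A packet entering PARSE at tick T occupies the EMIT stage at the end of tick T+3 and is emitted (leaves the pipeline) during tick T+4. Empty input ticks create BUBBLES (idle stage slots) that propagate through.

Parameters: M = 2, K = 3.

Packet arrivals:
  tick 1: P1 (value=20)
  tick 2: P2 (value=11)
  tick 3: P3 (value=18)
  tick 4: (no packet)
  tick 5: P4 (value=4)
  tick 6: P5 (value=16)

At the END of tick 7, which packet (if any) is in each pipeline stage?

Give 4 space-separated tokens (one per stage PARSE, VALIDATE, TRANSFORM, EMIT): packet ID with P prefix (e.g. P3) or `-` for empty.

Answer: - P5 P4 -

Derivation:
Tick 1: [PARSE:P1(v=20,ok=F), VALIDATE:-, TRANSFORM:-, EMIT:-] out:-; in:P1
Tick 2: [PARSE:P2(v=11,ok=F), VALIDATE:P1(v=20,ok=F), TRANSFORM:-, EMIT:-] out:-; in:P2
Tick 3: [PARSE:P3(v=18,ok=F), VALIDATE:P2(v=11,ok=T), TRANSFORM:P1(v=0,ok=F), EMIT:-] out:-; in:P3
Tick 4: [PARSE:-, VALIDATE:P3(v=18,ok=F), TRANSFORM:P2(v=33,ok=T), EMIT:P1(v=0,ok=F)] out:-; in:-
Tick 5: [PARSE:P4(v=4,ok=F), VALIDATE:-, TRANSFORM:P3(v=0,ok=F), EMIT:P2(v=33,ok=T)] out:P1(v=0); in:P4
Tick 6: [PARSE:P5(v=16,ok=F), VALIDATE:P4(v=4,ok=T), TRANSFORM:-, EMIT:P3(v=0,ok=F)] out:P2(v=33); in:P5
Tick 7: [PARSE:-, VALIDATE:P5(v=16,ok=F), TRANSFORM:P4(v=12,ok=T), EMIT:-] out:P3(v=0); in:-
At end of tick 7: ['-', 'P5', 'P4', '-']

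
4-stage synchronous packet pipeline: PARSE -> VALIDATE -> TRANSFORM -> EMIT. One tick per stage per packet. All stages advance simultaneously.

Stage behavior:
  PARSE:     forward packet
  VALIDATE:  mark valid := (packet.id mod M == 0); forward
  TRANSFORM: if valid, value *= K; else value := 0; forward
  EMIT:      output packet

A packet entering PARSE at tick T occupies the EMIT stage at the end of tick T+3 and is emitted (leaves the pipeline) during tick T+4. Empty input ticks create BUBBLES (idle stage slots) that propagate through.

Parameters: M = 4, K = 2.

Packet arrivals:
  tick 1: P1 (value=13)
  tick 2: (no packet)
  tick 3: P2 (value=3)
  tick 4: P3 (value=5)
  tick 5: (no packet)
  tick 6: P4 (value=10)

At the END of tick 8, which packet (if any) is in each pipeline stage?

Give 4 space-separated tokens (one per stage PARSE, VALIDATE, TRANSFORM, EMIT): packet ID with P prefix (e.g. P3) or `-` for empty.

Tick 1: [PARSE:P1(v=13,ok=F), VALIDATE:-, TRANSFORM:-, EMIT:-] out:-; in:P1
Tick 2: [PARSE:-, VALIDATE:P1(v=13,ok=F), TRANSFORM:-, EMIT:-] out:-; in:-
Tick 3: [PARSE:P2(v=3,ok=F), VALIDATE:-, TRANSFORM:P1(v=0,ok=F), EMIT:-] out:-; in:P2
Tick 4: [PARSE:P3(v=5,ok=F), VALIDATE:P2(v=3,ok=F), TRANSFORM:-, EMIT:P1(v=0,ok=F)] out:-; in:P3
Tick 5: [PARSE:-, VALIDATE:P3(v=5,ok=F), TRANSFORM:P2(v=0,ok=F), EMIT:-] out:P1(v=0); in:-
Tick 6: [PARSE:P4(v=10,ok=F), VALIDATE:-, TRANSFORM:P3(v=0,ok=F), EMIT:P2(v=0,ok=F)] out:-; in:P4
Tick 7: [PARSE:-, VALIDATE:P4(v=10,ok=T), TRANSFORM:-, EMIT:P3(v=0,ok=F)] out:P2(v=0); in:-
Tick 8: [PARSE:-, VALIDATE:-, TRANSFORM:P4(v=20,ok=T), EMIT:-] out:P3(v=0); in:-
At end of tick 8: ['-', '-', 'P4', '-']

Answer: - - P4 -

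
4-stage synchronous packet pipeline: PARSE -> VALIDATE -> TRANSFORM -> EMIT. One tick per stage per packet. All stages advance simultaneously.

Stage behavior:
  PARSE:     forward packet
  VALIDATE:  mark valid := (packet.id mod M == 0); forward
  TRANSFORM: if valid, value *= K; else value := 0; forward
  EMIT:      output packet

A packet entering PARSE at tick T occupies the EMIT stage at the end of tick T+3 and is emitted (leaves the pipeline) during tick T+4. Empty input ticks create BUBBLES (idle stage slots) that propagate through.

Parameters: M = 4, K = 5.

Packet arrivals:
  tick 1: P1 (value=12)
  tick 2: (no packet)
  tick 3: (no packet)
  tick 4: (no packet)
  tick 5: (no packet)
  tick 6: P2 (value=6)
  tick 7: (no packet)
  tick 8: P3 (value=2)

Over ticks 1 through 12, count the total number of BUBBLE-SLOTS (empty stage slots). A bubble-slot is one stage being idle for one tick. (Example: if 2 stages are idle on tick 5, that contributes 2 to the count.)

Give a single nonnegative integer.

Tick 1: [PARSE:P1(v=12,ok=F), VALIDATE:-, TRANSFORM:-, EMIT:-] out:-; bubbles=3
Tick 2: [PARSE:-, VALIDATE:P1(v=12,ok=F), TRANSFORM:-, EMIT:-] out:-; bubbles=3
Tick 3: [PARSE:-, VALIDATE:-, TRANSFORM:P1(v=0,ok=F), EMIT:-] out:-; bubbles=3
Tick 4: [PARSE:-, VALIDATE:-, TRANSFORM:-, EMIT:P1(v=0,ok=F)] out:-; bubbles=3
Tick 5: [PARSE:-, VALIDATE:-, TRANSFORM:-, EMIT:-] out:P1(v=0); bubbles=4
Tick 6: [PARSE:P2(v=6,ok=F), VALIDATE:-, TRANSFORM:-, EMIT:-] out:-; bubbles=3
Tick 7: [PARSE:-, VALIDATE:P2(v=6,ok=F), TRANSFORM:-, EMIT:-] out:-; bubbles=3
Tick 8: [PARSE:P3(v=2,ok=F), VALIDATE:-, TRANSFORM:P2(v=0,ok=F), EMIT:-] out:-; bubbles=2
Tick 9: [PARSE:-, VALIDATE:P3(v=2,ok=F), TRANSFORM:-, EMIT:P2(v=0,ok=F)] out:-; bubbles=2
Tick 10: [PARSE:-, VALIDATE:-, TRANSFORM:P3(v=0,ok=F), EMIT:-] out:P2(v=0); bubbles=3
Tick 11: [PARSE:-, VALIDATE:-, TRANSFORM:-, EMIT:P3(v=0,ok=F)] out:-; bubbles=3
Tick 12: [PARSE:-, VALIDATE:-, TRANSFORM:-, EMIT:-] out:P3(v=0); bubbles=4
Total bubble-slots: 36

Answer: 36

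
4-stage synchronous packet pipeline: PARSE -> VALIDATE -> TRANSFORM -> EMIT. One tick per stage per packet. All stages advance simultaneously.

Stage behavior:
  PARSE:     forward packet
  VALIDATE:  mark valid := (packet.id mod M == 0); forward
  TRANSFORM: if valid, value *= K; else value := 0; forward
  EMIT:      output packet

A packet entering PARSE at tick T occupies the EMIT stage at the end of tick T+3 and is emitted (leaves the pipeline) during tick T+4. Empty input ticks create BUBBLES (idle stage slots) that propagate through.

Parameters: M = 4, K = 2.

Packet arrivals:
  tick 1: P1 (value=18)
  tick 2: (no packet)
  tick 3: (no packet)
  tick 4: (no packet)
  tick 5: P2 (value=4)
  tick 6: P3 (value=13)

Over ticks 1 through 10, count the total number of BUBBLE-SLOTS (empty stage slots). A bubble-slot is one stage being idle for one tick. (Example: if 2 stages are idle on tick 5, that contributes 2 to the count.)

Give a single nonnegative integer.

Answer: 28

Derivation:
Tick 1: [PARSE:P1(v=18,ok=F), VALIDATE:-, TRANSFORM:-, EMIT:-] out:-; bubbles=3
Tick 2: [PARSE:-, VALIDATE:P1(v=18,ok=F), TRANSFORM:-, EMIT:-] out:-; bubbles=3
Tick 3: [PARSE:-, VALIDATE:-, TRANSFORM:P1(v=0,ok=F), EMIT:-] out:-; bubbles=3
Tick 4: [PARSE:-, VALIDATE:-, TRANSFORM:-, EMIT:P1(v=0,ok=F)] out:-; bubbles=3
Tick 5: [PARSE:P2(v=4,ok=F), VALIDATE:-, TRANSFORM:-, EMIT:-] out:P1(v=0); bubbles=3
Tick 6: [PARSE:P3(v=13,ok=F), VALIDATE:P2(v=4,ok=F), TRANSFORM:-, EMIT:-] out:-; bubbles=2
Tick 7: [PARSE:-, VALIDATE:P3(v=13,ok=F), TRANSFORM:P2(v=0,ok=F), EMIT:-] out:-; bubbles=2
Tick 8: [PARSE:-, VALIDATE:-, TRANSFORM:P3(v=0,ok=F), EMIT:P2(v=0,ok=F)] out:-; bubbles=2
Tick 9: [PARSE:-, VALIDATE:-, TRANSFORM:-, EMIT:P3(v=0,ok=F)] out:P2(v=0); bubbles=3
Tick 10: [PARSE:-, VALIDATE:-, TRANSFORM:-, EMIT:-] out:P3(v=0); bubbles=4
Total bubble-slots: 28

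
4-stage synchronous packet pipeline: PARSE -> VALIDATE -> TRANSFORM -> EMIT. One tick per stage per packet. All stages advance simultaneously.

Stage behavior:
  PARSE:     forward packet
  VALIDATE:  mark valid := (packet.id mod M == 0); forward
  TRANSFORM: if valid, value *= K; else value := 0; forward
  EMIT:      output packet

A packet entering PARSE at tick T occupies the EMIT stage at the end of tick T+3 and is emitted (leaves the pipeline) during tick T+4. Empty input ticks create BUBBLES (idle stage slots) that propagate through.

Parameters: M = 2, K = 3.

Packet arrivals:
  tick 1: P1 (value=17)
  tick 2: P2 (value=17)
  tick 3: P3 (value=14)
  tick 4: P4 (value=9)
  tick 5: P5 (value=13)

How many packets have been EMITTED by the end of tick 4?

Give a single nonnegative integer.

Answer: 0

Derivation:
Tick 1: [PARSE:P1(v=17,ok=F), VALIDATE:-, TRANSFORM:-, EMIT:-] out:-; in:P1
Tick 2: [PARSE:P2(v=17,ok=F), VALIDATE:P1(v=17,ok=F), TRANSFORM:-, EMIT:-] out:-; in:P2
Tick 3: [PARSE:P3(v=14,ok=F), VALIDATE:P2(v=17,ok=T), TRANSFORM:P1(v=0,ok=F), EMIT:-] out:-; in:P3
Tick 4: [PARSE:P4(v=9,ok=F), VALIDATE:P3(v=14,ok=F), TRANSFORM:P2(v=51,ok=T), EMIT:P1(v=0,ok=F)] out:-; in:P4
Emitted by tick 4: []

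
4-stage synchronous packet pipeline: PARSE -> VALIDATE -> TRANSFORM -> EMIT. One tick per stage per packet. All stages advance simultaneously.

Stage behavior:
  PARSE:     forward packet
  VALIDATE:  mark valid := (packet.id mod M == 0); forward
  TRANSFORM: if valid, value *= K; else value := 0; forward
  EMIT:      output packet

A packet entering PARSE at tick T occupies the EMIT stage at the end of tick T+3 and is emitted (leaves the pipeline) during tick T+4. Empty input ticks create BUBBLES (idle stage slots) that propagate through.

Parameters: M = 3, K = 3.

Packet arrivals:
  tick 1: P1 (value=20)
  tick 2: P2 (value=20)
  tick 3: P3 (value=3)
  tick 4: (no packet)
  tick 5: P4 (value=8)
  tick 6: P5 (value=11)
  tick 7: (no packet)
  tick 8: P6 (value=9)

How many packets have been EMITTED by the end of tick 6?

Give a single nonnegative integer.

Tick 1: [PARSE:P1(v=20,ok=F), VALIDATE:-, TRANSFORM:-, EMIT:-] out:-; in:P1
Tick 2: [PARSE:P2(v=20,ok=F), VALIDATE:P1(v=20,ok=F), TRANSFORM:-, EMIT:-] out:-; in:P2
Tick 3: [PARSE:P3(v=3,ok=F), VALIDATE:P2(v=20,ok=F), TRANSFORM:P1(v=0,ok=F), EMIT:-] out:-; in:P3
Tick 4: [PARSE:-, VALIDATE:P3(v=3,ok=T), TRANSFORM:P2(v=0,ok=F), EMIT:P1(v=0,ok=F)] out:-; in:-
Tick 5: [PARSE:P4(v=8,ok=F), VALIDATE:-, TRANSFORM:P3(v=9,ok=T), EMIT:P2(v=0,ok=F)] out:P1(v=0); in:P4
Tick 6: [PARSE:P5(v=11,ok=F), VALIDATE:P4(v=8,ok=F), TRANSFORM:-, EMIT:P3(v=9,ok=T)] out:P2(v=0); in:P5
Emitted by tick 6: ['P1', 'P2']

Answer: 2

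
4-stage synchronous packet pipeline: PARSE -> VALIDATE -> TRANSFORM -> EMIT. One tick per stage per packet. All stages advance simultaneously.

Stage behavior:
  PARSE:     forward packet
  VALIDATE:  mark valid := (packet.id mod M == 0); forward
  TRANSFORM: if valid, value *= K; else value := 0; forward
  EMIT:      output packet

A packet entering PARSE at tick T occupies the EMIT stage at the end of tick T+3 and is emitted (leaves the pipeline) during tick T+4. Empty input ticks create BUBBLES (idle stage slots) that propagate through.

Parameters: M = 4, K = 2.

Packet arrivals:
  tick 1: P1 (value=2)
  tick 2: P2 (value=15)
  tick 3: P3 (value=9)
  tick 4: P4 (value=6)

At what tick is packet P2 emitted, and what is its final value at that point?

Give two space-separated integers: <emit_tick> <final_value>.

Answer: 6 0

Derivation:
Tick 1: [PARSE:P1(v=2,ok=F), VALIDATE:-, TRANSFORM:-, EMIT:-] out:-; in:P1
Tick 2: [PARSE:P2(v=15,ok=F), VALIDATE:P1(v=2,ok=F), TRANSFORM:-, EMIT:-] out:-; in:P2
Tick 3: [PARSE:P3(v=9,ok=F), VALIDATE:P2(v=15,ok=F), TRANSFORM:P1(v=0,ok=F), EMIT:-] out:-; in:P3
Tick 4: [PARSE:P4(v=6,ok=F), VALIDATE:P3(v=9,ok=F), TRANSFORM:P2(v=0,ok=F), EMIT:P1(v=0,ok=F)] out:-; in:P4
Tick 5: [PARSE:-, VALIDATE:P4(v=6,ok=T), TRANSFORM:P3(v=0,ok=F), EMIT:P2(v=0,ok=F)] out:P1(v=0); in:-
Tick 6: [PARSE:-, VALIDATE:-, TRANSFORM:P4(v=12,ok=T), EMIT:P3(v=0,ok=F)] out:P2(v=0); in:-
Tick 7: [PARSE:-, VALIDATE:-, TRANSFORM:-, EMIT:P4(v=12,ok=T)] out:P3(v=0); in:-
Tick 8: [PARSE:-, VALIDATE:-, TRANSFORM:-, EMIT:-] out:P4(v=12); in:-
P2: arrives tick 2, valid=False (id=2, id%4=2), emit tick 6, final value 0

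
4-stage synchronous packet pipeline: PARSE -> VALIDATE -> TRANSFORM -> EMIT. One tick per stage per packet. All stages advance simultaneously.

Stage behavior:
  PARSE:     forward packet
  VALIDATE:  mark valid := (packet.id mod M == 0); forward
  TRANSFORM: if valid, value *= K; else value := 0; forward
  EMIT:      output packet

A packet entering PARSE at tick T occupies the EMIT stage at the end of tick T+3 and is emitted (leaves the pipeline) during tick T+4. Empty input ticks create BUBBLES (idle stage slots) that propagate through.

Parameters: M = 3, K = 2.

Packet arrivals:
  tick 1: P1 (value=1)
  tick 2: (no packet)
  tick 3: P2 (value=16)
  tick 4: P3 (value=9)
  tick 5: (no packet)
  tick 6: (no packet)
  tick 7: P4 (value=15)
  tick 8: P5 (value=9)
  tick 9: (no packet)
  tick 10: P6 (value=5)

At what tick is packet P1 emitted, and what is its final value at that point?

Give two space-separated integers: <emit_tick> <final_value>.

Tick 1: [PARSE:P1(v=1,ok=F), VALIDATE:-, TRANSFORM:-, EMIT:-] out:-; in:P1
Tick 2: [PARSE:-, VALIDATE:P1(v=1,ok=F), TRANSFORM:-, EMIT:-] out:-; in:-
Tick 3: [PARSE:P2(v=16,ok=F), VALIDATE:-, TRANSFORM:P1(v=0,ok=F), EMIT:-] out:-; in:P2
Tick 4: [PARSE:P3(v=9,ok=F), VALIDATE:P2(v=16,ok=F), TRANSFORM:-, EMIT:P1(v=0,ok=F)] out:-; in:P3
Tick 5: [PARSE:-, VALIDATE:P3(v=9,ok=T), TRANSFORM:P2(v=0,ok=F), EMIT:-] out:P1(v=0); in:-
Tick 6: [PARSE:-, VALIDATE:-, TRANSFORM:P3(v=18,ok=T), EMIT:P2(v=0,ok=F)] out:-; in:-
Tick 7: [PARSE:P4(v=15,ok=F), VALIDATE:-, TRANSFORM:-, EMIT:P3(v=18,ok=T)] out:P2(v=0); in:P4
Tick 8: [PARSE:P5(v=9,ok=F), VALIDATE:P4(v=15,ok=F), TRANSFORM:-, EMIT:-] out:P3(v=18); in:P5
Tick 9: [PARSE:-, VALIDATE:P5(v=9,ok=F), TRANSFORM:P4(v=0,ok=F), EMIT:-] out:-; in:-
Tick 10: [PARSE:P6(v=5,ok=F), VALIDATE:-, TRANSFORM:P5(v=0,ok=F), EMIT:P4(v=0,ok=F)] out:-; in:P6
Tick 11: [PARSE:-, VALIDATE:P6(v=5,ok=T), TRANSFORM:-, EMIT:P5(v=0,ok=F)] out:P4(v=0); in:-
Tick 12: [PARSE:-, VALIDATE:-, TRANSFORM:P6(v=10,ok=T), EMIT:-] out:P5(v=0); in:-
Tick 13: [PARSE:-, VALIDATE:-, TRANSFORM:-, EMIT:P6(v=10,ok=T)] out:-; in:-
Tick 14: [PARSE:-, VALIDATE:-, TRANSFORM:-, EMIT:-] out:P6(v=10); in:-
P1: arrives tick 1, valid=False (id=1, id%3=1), emit tick 5, final value 0

Answer: 5 0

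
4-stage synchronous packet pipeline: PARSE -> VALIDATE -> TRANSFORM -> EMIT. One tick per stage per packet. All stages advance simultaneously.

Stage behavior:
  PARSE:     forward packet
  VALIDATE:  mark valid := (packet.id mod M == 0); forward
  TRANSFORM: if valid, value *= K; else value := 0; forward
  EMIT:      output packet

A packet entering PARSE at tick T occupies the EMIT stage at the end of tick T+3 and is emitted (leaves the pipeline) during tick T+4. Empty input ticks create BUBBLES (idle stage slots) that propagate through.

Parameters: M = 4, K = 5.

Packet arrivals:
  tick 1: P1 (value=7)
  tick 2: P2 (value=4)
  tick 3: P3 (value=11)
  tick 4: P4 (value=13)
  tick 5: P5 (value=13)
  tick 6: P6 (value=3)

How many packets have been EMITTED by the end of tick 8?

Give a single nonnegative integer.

Answer: 4

Derivation:
Tick 1: [PARSE:P1(v=7,ok=F), VALIDATE:-, TRANSFORM:-, EMIT:-] out:-; in:P1
Tick 2: [PARSE:P2(v=4,ok=F), VALIDATE:P1(v=7,ok=F), TRANSFORM:-, EMIT:-] out:-; in:P2
Tick 3: [PARSE:P3(v=11,ok=F), VALIDATE:P2(v=4,ok=F), TRANSFORM:P1(v=0,ok=F), EMIT:-] out:-; in:P3
Tick 4: [PARSE:P4(v=13,ok=F), VALIDATE:P3(v=11,ok=F), TRANSFORM:P2(v=0,ok=F), EMIT:P1(v=0,ok=F)] out:-; in:P4
Tick 5: [PARSE:P5(v=13,ok=F), VALIDATE:P4(v=13,ok=T), TRANSFORM:P3(v=0,ok=F), EMIT:P2(v=0,ok=F)] out:P1(v=0); in:P5
Tick 6: [PARSE:P6(v=3,ok=F), VALIDATE:P5(v=13,ok=F), TRANSFORM:P4(v=65,ok=T), EMIT:P3(v=0,ok=F)] out:P2(v=0); in:P6
Tick 7: [PARSE:-, VALIDATE:P6(v=3,ok=F), TRANSFORM:P5(v=0,ok=F), EMIT:P4(v=65,ok=T)] out:P3(v=0); in:-
Tick 8: [PARSE:-, VALIDATE:-, TRANSFORM:P6(v=0,ok=F), EMIT:P5(v=0,ok=F)] out:P4(v=65); in:-
Emitted by tick 8: ['P1', 'P2', 'P3', 'P4']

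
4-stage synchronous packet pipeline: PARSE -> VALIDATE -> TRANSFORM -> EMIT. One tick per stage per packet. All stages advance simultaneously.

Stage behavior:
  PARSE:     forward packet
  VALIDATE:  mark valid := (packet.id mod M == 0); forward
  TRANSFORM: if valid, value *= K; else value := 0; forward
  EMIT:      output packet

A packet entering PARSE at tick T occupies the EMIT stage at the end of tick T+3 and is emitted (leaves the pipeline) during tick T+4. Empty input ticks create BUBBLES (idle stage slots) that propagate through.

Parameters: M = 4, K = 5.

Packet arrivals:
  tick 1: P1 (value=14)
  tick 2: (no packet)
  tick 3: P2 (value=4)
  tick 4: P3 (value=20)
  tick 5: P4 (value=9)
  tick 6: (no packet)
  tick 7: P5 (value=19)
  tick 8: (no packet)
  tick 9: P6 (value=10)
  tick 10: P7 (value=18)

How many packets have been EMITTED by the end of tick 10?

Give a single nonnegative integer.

Tick 1: [PARSE:P1(v=14,ok=F), VALIDATE:-, TRANSFORM:-, EMIT:-] out:-; in:P1
Tick 2: [PARSE:-, VALIDATE:P1(v=14,ok=F), TRANSFORM:-, EMIT:-] out:-; in:-
Tick 3: [PARSE:P2(v=4,ok=F), VALIDATE:-, TRANSFORM:P1(v=0,ok=F), EMIT:-] out:-; in:P2
Tick 4: [PARSE:P3(v=20,ok=F), VALIDATE:P2(v=4,ok=F), TRANSFORM:-, EMIT:P1(v=0,ok=F)] out:-; in:P3
Tick 5: [PARSE:P4(v=9,ok=F), VALIDATE:P3(v=20,ok=F), TRANSFORM:P2(v=0,ok=F), EMIT:-] out:P1(v=0); in:P4
Tick 6: [PARSE:-, VALIDATE:P4(v=9,ok=T), TRANSFORM:P3(v=0,ok=F), EMIT:P2(v=0,ok=F)] out:-; in:-
Tick 7: [PARSE:P5(v=19,ok=F), VALIDATE:-, TRANSFORM:P4(v=45,ok=T), EMIT:P3(v=0,ok=F)] out:P2(v=0); in:P5
Tick 8: [PARSE:-, VALIDATE:P5(v=19,ok=F), TRANSFORM:-, EMIT:P4(v=45,ok=T)] out:P3(v=0); in:-
Tick 9: [PARSE:P6(v=10,ok=F), VALIDATE:-, TRANSFORM:P5(v=0,ok=F), EMIT:-] out:P4(v=45); in:P6
Tick 10: [PARSE:P7(v=18,ok=F), VALIDATE:P6(v=10,ok=F), TRANSFORM:-, EMIT:P5(v=0,ok=F)] out:-; in:P7
Emitted by tick 10: ['P1', 'P2', 'P3', 'P4']

Answer: 4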